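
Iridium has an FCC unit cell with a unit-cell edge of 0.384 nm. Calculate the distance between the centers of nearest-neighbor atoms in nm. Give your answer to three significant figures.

In an FCC structure, atoms touch along the face diagonal, so √2·a = 4r; the nearest-neighbor distance equals 2r = 0.7071·a.
d = 0.7071 × 0.384 = 0.272 nm.

0.272 nm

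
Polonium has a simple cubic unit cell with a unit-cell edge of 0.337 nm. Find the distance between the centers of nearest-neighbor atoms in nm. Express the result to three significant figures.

0.337 nm

In a simple cubic structure, atoms touch along the cell edge, so a = 2r; the nearest-neighbor distance equals 2r = 1.000·a.
d = 1.000 × 0.337 = 0.337 nm.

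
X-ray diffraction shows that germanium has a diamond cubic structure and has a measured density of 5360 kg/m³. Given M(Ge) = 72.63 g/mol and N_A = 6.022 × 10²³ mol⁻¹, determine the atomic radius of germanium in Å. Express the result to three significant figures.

For a diamond cubic cell (Z = 8), a³ = Z·M/(N_A·ρ) = 8 × 72.63 / (6.022 × 10²³ × 5.360) = 1.800 × 10^-22 cm³, so a = 5.646 × 10^-8 cm = 5.646 Å.
Nearest neighbors lie along the body diagonal with √3·a = 8r, so r = 0.2165 × a = 1.22 Å.

1.22 Å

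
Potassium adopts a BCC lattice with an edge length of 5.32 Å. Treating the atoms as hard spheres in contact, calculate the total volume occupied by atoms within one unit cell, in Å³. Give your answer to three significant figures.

In a BCC lattice atoms touch along the body diagonal, so √3·a = 4r, so r = 0.4330a = 2.304 Å.
V_atoms = Z × (4/3)πr³ = 2 × (4/3)π × (2.304)³ = 102 Å³.

102 Å³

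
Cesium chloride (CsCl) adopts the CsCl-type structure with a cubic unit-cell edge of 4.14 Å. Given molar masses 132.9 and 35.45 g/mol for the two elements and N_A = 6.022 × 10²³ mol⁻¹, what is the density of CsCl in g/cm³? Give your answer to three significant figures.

The CsCl-type structure contains Z = 1 formula unit per cell; M(CsCl) = 132.9 + 35.45 = 168.35 g/mol.
a³ = (4.140 × 10^-8 cm)³ = 7.096 × 10^-23 cm³.
ρ = 1 × 168.35 / (6.022 × 10²³ × 7.096 × 10^-23) = 3.940 g/cm³.

3.94 g/cm³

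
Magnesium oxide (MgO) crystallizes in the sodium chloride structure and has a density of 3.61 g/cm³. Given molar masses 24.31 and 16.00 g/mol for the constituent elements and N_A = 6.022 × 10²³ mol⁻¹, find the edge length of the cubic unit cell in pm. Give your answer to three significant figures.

M(MgO) = 40.31 g/mol; Z = 4 formula units per cell.
a³ = Z·M/(N_A·ρ) = 4 × 40.31 / (6.022 × 10²³ × 3.61) = 7.417 × 10^-23 cm³, so a = 4.202 × 10^-8 cm = 420 pm.

420 pm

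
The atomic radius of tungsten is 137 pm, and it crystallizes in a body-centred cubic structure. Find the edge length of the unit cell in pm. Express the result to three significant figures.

316 pm

In a BCC lattice, atoms touch along the body diagonal, so √3·a = 4r.
a = 4r/√3 = 4 × 137 / 1.7321 = 316 pm.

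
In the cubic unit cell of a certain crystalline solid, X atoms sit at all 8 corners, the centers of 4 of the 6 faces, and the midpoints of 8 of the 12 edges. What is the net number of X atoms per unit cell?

Corner atoms are shared by 8 cells (1/8 each), face atoms by 2 (1/2 each), edge atoms by 4 (1/4 each).
Net atoms = 8 × 1/8 + 4 × 1/2 + 8 × 1/4 = 1 + 2 + 2 = 5.

5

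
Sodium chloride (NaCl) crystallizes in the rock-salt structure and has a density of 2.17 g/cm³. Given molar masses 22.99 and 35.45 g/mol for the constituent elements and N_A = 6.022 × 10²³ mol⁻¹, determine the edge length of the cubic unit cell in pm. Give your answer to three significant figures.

M(NaCl) = 58.44 g/mol; Z = 4 formula units per cell.
a³ = Z·M/(N_A·ρ) = 4 × 58.44 / (6.022 × 10²³ × 2.17) = 1.789 × 10^-22 cm³, so a = 5.635 × 10^-8 cm = 563 pm.

563 pm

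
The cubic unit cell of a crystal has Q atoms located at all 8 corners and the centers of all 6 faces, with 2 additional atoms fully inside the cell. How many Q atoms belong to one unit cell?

Corner atoms are shared by 8 cells (1/8 each), face atoms by 2 (1/2 each), interior atoms are unshared.
Net atoms = 8 × 1/8 + 6 × 1/2 + 2 = 1 + 3 + 2 = 6.

6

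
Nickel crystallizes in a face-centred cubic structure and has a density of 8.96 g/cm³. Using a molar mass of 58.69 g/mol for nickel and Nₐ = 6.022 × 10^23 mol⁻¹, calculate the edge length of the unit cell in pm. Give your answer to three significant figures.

With Z = 4 atoms per FCC cell, a³ = Z·M/(N_A·ρ) = 4 × 58.69 / (6.022 × 10²³ × 8.960 g/cm³) = 4.351 × 10^-23 cm³.
a = (4.351 × 10^-23)^(1/3) = 3.517 × 10^-8 cm = 352 pm.

352 pm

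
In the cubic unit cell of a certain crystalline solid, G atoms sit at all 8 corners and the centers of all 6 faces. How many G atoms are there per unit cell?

4

Corner atoms are shared by 8 cells (1/8 each), face atoms by 2 (1/2 each).
Net atoms = 8 × 1/8 + 6 × 1/2 = 1 + 3 = 4.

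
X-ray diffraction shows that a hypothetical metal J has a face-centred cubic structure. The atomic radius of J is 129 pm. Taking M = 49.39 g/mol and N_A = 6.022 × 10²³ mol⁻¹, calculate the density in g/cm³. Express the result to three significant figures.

In an FCC lattice, atoms touch along the face diagonal, so √2·a = 4r, giving a = 364.9 pm = 3.649 × 10^-8 cm.
With Z = 4, ρ = Z·M/(N_A·a³) = 4 × 49.39 / (6.022 × 10²³ × 4.857 × 10^-23) = 6.754 g/cm³.

6.75 g/cm³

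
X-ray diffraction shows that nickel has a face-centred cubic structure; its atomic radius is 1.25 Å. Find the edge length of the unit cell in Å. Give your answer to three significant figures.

In an FCC lattice, atoms touch along the face diagonal, so √2·a = 4r.
a = 4r/√2 = 4 × 1.25 / 1.4142 = 3.54 Å.

3.54 Å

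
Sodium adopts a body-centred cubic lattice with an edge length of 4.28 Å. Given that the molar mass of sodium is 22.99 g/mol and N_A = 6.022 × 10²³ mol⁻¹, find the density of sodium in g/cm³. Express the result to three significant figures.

0.974 g/cm³

A BCC unit cell contains Z = 2 atoms.
Cell volume: a³ = (4.28 Å)³ = (4.280 × 10^-8 cm)³ = 7.840 × 10^-23 cm³.
ρ = Z·M/(N_A·a³) = 2 × 22.99 / (6.022 × 10²³ × 7.840 × 10^-23) = 0.9739 g/cm³.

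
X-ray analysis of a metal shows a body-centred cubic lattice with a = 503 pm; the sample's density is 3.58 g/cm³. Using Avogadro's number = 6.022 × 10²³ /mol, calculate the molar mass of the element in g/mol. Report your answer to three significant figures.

137 g/mol

A BCC cell has Z = 2 atoms; a = 5.030 × 10^-8 cm.
M = ρ·N_A·a³/Z = 3.58 × 6.022 × 10²³ × 1.273 × 10^-22 / 2 = 137 g/mol.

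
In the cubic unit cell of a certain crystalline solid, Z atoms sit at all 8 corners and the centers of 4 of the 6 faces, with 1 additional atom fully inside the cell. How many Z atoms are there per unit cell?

4

Corner atoms are shared by 8 cells (1/8 each), face atoms by 2 (1/2 each), interior atoms are unshared.
Net atoms = 8 × 1/8 + 4 × 1/2 + 1 = 1 + 2 + 1 = 4.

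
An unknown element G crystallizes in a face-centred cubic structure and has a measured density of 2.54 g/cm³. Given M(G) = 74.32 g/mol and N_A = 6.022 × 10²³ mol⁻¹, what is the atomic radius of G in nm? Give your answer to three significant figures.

For an FCC cell (Z = 4), a³ = Z·M/(N_A·ρ) = 4 × 74.32 / (6.022 × 10²³ × 2.540) = 1.944 × 10^-22 cm³, so a = 5.792 × 10^-8 cm = 0.5792 nm.
Atoms touch along the face diagonal, so √2·a = 4r, so r = 0.3536 × a = 0.205 nm.

0.205 nm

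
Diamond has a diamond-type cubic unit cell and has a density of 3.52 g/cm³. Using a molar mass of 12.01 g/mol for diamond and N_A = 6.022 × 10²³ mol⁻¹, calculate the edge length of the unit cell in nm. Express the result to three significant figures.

With Z = 8 atoms per diamond cubic cell, a³ = Z·M/(N_A·ρ) = 8 × 12.01 / (6.022 × 10²³ × 3.520 g/cm³) = 4.533 × 10^-23 cm³.
a = (4.533 × 10^-23)^(1/3) = 3.565 × 10^-8 cm = 0.357 nm.

0.357 nm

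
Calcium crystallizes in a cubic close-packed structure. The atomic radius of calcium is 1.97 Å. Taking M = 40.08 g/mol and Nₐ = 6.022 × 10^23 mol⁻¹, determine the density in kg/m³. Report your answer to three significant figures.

1540 kg/m³

In an FCC lattice, atoms touch along the face diagonal, so √2·a = 4r, giving a = 5.572 Å = 5.572 × 10^-8 cm.
With Z = 4, ρ = Z·M/(N_A·a³) = 4 × 40.08 / (6.022 × 10²³ × 1.730 × 10^-22) = 1.539 g/cm³ = 1540 kg/m³.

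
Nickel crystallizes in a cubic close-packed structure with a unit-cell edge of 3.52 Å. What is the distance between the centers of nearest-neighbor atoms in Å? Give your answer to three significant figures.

In an FCC structure, atoms touch along the face diagonal, so √2·a = 4r; the nearest-neighbor distance equals 2r = 0.7071·a.
d = 0.7071 × 3.52 = 2.49 Å.

2.49 Å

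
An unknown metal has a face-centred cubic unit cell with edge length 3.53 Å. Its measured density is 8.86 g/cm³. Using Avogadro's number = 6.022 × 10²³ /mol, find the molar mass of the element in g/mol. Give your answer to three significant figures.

An FCC cell has Z = 4 atoms; a = 3.530 × 10^-8 cm.
M = ρ·N_A·a³/Z = 8.86 × 6.022 × 10²³ × 4.399 × 10^-23 / 4 = 58.7 g/mol.

58.7 g/mol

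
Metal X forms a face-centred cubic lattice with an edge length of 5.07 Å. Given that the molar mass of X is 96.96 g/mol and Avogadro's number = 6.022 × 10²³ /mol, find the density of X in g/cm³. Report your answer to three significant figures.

An FCC unit cell contains Z = 4 atoms.
Cell volume: a³ = (5.07 Å)³ = (5.070 × 10^-8 cm)³ = 1.303 × 10^-22 cm³.
ρ = Z·M/(N_A·a³) = 4 × 96.96 / (6.022 × 10²³ × 1.303 × 10^-22) = 4.942 g/cm³.

4.94 g/cm³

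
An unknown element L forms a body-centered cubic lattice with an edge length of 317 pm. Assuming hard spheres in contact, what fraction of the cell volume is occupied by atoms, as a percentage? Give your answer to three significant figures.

68.0%

In a BCC lattice atoms touch along the body diagonal, so √3·a = 4r, so r = 0.4330a = 137.3 pm.
Packing fraction = Z·(4/3)πr³ / a³ = 2 × (4/3)π × (137.3)³ / (317)³ = 0.6802 = 68.0%.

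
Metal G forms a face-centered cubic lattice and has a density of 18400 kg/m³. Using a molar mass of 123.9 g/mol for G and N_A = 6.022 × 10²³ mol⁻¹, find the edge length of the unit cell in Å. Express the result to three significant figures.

3.55 Å

With Z = 4 atoms per FCC cell, a³ = Z·M/(N_A·ρ) = 4 × 123.9 / (6.022 × 10²³ × 18.40 g/cm³) = 4.473 × 10^-23 cm³.
a = (4.473 × 10^-23)^(1/3) = 3.550 × 10^-8 cm = 3.55 Å.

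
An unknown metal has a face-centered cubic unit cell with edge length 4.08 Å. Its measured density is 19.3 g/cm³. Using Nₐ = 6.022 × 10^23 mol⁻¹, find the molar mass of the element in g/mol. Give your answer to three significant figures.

197 g/mol

An FCC cell has Z = 4 atoms; a = 4.080 × 10^-8 cm.
M = ρ·N_A·a³/Z = 19.3 × 6.022 × 10²³ × 6.792 × 10^-23 / 4 = 197 g/mol.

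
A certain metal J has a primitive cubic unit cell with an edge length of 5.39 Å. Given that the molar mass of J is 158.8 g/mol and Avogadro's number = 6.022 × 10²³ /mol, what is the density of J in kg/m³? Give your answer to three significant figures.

1680 kg/m³

A simple cubic unit cell contains Z = 1 atom.
Cell volume: a³ = (5.39 Å)³ = (5.390 × 10^-8 cm)³ = 1.566 × 10^-22 cm³.
ρ = Z·M/(N_A·a³) = 1 × 158.8 / (6.022 × 10²³ × 1.566 × 10^-22) = 1.684 g/cm³ = 1680 kg/m³.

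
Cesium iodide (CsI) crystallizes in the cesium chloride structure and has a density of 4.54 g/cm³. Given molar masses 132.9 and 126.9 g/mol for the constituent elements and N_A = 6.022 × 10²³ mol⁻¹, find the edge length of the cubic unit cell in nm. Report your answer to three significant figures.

0.456 nm

M(CsI) = 259.8 g/mol; Z = 1 formula unit per cell.
a³ = Z·M/(N_A·ρ) = 1 × 259.8 / (6.022 × 10²³ × 4.54) = 9.503 × 10^-23 cm³, so a = 4.563 × 10^-8 cm = 0.456 nm.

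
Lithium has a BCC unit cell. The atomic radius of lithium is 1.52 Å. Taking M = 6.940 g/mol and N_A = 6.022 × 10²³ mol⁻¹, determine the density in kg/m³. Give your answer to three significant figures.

In a BCC lattice, atoms touch along the body diagonal, so √3·a = 4r, giving a = 3.510 Å = 3.510 × 10^-8 cm.
With Z = 2, ρ = Z·M/(N_A·a³) = 2 × 6.940 / (6.022 × 10²³ × 4.325 × 10^-23) = 0.5329 g/cm³ = 533 kg/m³.

533 kg/m³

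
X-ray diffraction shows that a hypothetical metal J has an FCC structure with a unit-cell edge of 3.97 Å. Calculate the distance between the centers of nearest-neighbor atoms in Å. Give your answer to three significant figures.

In an FCC structure, atoms touch along the face diagonal, so √2·a = 4r; the nearest-neighbor distance equals 2r = 0.7071·a.
d = 0.7071 × 3.97 = 2.81 Å.

2.81 Å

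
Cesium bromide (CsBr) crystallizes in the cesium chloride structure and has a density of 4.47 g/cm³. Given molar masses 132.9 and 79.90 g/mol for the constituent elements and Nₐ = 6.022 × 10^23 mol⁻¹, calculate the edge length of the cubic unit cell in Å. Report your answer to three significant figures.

M(CsBr) = 212.8 g/mol; Z = 1 formula unit per cell.
a³ = Z·M/(N_A·ρ) = 1 × 212.8 / (6.022 × 10²³ × 4.47) = 7.905 × 10^-23 cm³, so a = 4.292 × 10^-8 cm = 4.29 Å.

4.29 Å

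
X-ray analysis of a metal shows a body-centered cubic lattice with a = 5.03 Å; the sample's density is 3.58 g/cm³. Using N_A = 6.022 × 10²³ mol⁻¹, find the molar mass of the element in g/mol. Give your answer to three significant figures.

A BCC cell has Z = 2 atoms; a = 5.030 × 10^-8 cm.
M = ρ·N_A·a³/Z = 3.58 × 6.022 × 10²³ × 1.273 × 10^-22 / 2 = 137 g/mol.

137 g/mol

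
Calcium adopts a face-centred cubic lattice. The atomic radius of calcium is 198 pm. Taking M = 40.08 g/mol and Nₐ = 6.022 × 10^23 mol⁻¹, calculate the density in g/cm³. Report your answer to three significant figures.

1.52 g/cm³

In an FCC lattice, atoms touch along the face diagonal, so √2·a = 4r, giving a = 560.0 pm = 5.600 × 10^-8 cm.
With Z = 4, ρ = Z·M/(N_A·a³) = 4 × 40.08 / (6.022 × 10²³ × 1.756 × 10^-22) = 1.516 g/cm³.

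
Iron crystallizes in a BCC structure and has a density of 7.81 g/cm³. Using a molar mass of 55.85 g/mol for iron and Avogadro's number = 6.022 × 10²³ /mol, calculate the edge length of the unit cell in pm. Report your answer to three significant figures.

287 pm

With Z = 2 atoms per BCC cell, a³ = Z·M/(N_A·ρ) = 2 × 55.85 / (6.022 × 10²³ × 7.810 g/cm³) = 2.375 × 10^-23 cm³.
a = (2.375 × 10^-23)^(1/3) = 2.874 × 10^-8 cm = 287 pm.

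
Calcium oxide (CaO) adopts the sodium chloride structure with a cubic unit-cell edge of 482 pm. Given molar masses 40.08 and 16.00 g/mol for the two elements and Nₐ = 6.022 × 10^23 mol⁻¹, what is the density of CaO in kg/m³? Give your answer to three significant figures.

The sodium chloride structure contains Z = 4 formula units per cell; M(CaO) = 40.08 + 16.00 = 56.08 g/mol.
a³ = (4.820 × 10^-8 cm)³ = 1.120 × 10^-22 cm³.
ρ = 4 × 56.08 / (6.022 × 10²³ × 1.120 × 10^-22) = 3.326 g/cm³ = 3330 kg/m³.

3330 kg/m³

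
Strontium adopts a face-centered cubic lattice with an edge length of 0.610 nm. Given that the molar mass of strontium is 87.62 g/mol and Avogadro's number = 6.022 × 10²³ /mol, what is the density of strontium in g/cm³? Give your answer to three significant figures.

2.56 g/cm³

An FCC unit cell contains Z = 4 atoms.
Cell volume: a³ = (0.610 nm)³ = (6.100 × 10^-8 cm)³ = 2.270 × 10^-22 cm³.
ρ = Z·M/(N_A·a³) = 4 × 87.62 / (6.022 × 10²³ × 2.270 × 10^-22) = 2.564 g/cm³.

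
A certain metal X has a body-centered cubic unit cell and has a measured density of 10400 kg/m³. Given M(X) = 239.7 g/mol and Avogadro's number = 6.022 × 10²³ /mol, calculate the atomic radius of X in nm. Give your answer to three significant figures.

0.184 nm

For a BCC cell (Z = 2), a³ = Z·M/(N_A·ρ) = 2 × 239.7 / (6.022 × 10²³ × 10.40) = 7.655 × 10^-23 cm³, so a = 4.246 × 10^-8 cm = 0.4246 nm.
Atoms touch along the body diagonal, so √3·a = 4r, so r = 0.4330 × a = 0.184 nm.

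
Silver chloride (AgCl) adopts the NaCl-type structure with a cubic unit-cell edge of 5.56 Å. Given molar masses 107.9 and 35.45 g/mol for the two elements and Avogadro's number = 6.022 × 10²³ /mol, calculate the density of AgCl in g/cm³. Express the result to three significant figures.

The NaCl-type structure contains Z = 4 formula units per cell; M(AgCl) = 107.9 + 35.45 = 143.35 g/mol.
a³ = (5.560 × 10^-8 cm)³ = 1.719 × 10^-22 cm³.
ρ = 4 × 143.35 / (6.022 × 10²³ × 1.719 × 10^-22) = 5.540 g/cm³.

5.54 g/cm³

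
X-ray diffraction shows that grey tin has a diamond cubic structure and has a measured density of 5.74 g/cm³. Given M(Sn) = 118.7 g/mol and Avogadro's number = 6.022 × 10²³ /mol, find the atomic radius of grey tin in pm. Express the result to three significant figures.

For a diamond cubic cell (Z = 8), a³ = Z·M/(N_A·ρ) = 8 × 118.7 / (6.022 × 10²³ × 5.740) = 2.747 × 10^-22 cm³, so a = 6.501 × 10^-8 cm = 650.1 pm.
Nearest neighbors lie along the body diagonal with √3·a = 8r, so r = 0.2165 × a = 141 pm.

141 pm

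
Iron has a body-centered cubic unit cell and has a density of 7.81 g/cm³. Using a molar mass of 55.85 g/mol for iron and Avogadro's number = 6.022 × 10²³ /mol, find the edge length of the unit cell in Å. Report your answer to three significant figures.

With Z = 2 atoms per BCC cell, a³ = Z·M/(N_A·ρ) = 2 × 55.85 / (6.022 × 10²³ × 7.810 g/cm³) = 2.375 × 10^-23 cm³.
a = (2.375 × 10^-23)^(1/3) = 2.874 × 10^-8 cm = 2.87 Å.

2.87 Å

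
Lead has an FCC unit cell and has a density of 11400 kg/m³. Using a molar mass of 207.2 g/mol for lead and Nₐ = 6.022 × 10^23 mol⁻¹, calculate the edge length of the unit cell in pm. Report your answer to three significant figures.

494 pm

With Z = 4 atoms per FCC cell, a³ = Z·M/(N_A·ρ) = 4 × 207.2 / (6.022 × 10²³ × 11.40 g/cm³) = 1.207 × 10^-22 cm³.
a = (1.207 × 10^-22)^(1/3) = 4.942 × 10^-8 cm = 494 pm.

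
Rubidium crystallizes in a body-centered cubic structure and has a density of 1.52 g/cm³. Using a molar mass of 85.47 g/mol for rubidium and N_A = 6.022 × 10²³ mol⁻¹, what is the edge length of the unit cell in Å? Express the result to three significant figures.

5.72 Å

With Z = 2 atoms per BCC cell, a³ = Z·M/(N_A·ρ) = 2 × 85.47 / (6.022 × 10²³ × 1.520 g/cm³) = 1.867 × 10^-22 cm³.
a = (1.867 × 10^-22)^(1/3) = 5.716 × 10^-8 cm = 5.72 Å.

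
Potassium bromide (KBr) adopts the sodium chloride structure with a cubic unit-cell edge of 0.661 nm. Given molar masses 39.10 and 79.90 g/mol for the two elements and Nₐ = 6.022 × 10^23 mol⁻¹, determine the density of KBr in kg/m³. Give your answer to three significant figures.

2740 kg/m³

The sodium chloride structure contains Z = 4 formula units per cell; M(KBr) = 39.10 + 79.90 = 119.0 g/mol.
a³ = (6.610 × 10^-8 cm)³ = 2.888 × 10^-22 cm³.
ρ = 4 × 119.0 / (6.022 × 10²³ × 2.888 × 10^-22) = 2.737 g/cm³ = 2740 kg/m³.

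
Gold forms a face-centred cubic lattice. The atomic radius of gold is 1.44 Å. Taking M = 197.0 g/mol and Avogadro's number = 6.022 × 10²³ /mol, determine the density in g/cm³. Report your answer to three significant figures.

In an FCC lattice, atoms touch along the face diagonal, so √2·a = 4r, giving a = 4.073 Å = 4.073 × 10^-8 cm.
With Z = 4, ρ = Z·M/(N_A·a³) = 4 × 197.0 / (6.022 × 10²³ × 6.757 × 10^-23) = 19.37 g/cm³.

19.4 g/cm³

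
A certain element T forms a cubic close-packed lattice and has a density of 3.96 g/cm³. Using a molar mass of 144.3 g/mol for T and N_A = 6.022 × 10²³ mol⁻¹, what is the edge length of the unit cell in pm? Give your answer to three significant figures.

623 pm

With Z = 4 atoms per FCC cell, a³ = Z·M/(N_A·ρ) = 4 × 144.3 / (6.022 × 10²³ × 3.960 g/cm³) = 2.420 × 10^-22 cm³.
a = (2.420 × 10^-22)^(1/3) = 6.232 × 10^-8 cm = 623 pm.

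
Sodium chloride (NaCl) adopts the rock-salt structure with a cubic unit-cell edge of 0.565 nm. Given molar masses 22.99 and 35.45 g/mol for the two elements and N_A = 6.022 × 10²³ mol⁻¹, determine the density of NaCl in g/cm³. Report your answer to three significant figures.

The rock-salt structure contains Z = 4 formula units per cell; M(NaCl) = 22.99 + 35.45 = 58.44 g/mol.
a³ = (5.650 × 10^-8 cm)³ = 1.804 × 10^-22 cm³.
ρ = 4 × 58.44 / (6.022 × 10²³ × 1.804 × 10^-22) = 2.152 g/cm³.

2.15 g/cm³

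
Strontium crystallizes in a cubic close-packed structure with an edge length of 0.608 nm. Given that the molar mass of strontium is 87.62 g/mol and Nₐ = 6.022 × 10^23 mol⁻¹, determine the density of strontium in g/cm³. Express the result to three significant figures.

2.59 g/cm³

An FCC unit cell contains Z = 4 atoms.
Cell volume: a³ = (0.608 nm)³ = (6.080 × 10^-8 cm)³ = 2.248 × 10^-22 cm³.
ρ = Z·M/(N_A·a³) = 4 × 87.62 / (6.022 × 10²³ × 2.248 × 10^-22) = 2.589 g/cm³.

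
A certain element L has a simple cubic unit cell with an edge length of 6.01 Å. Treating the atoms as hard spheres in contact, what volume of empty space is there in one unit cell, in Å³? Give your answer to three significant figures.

103 Å³

In a simple cubic lattice atoms touch along the cell edge, so a = 2r, so r = 0.5000a = 3.005 Å.
V_cell = a³ = 217.1 Å³; V_atoms = 1 × (4/3)πr³ = 113.7 Å³.
Empty space = 217.1 − 113.7 = 103 Å³.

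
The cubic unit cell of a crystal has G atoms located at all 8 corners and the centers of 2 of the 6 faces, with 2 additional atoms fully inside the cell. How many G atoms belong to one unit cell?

Corner atoms are shared by 8 cells (1/8 each), face atoms by 2 (1/2 each), interior atoms are unshared.
Net atoms = 8 × 1/8 + 2 × 1/2 + 2 = 1 + 1 + 2 = 4.

4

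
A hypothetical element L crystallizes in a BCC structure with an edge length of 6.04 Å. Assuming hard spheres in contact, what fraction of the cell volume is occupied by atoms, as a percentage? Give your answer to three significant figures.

In a BCC lattice atoms touch along the body diagonal, so √3·a = 4r, so r = 0.4330a = 2.615 Å.
Packing fraction = Z·(4/3)πr³ / a³ = 2 × (4/3)π × (2.615)³ / (6.04)³ = 0.6802 = 68.0%.

68.0%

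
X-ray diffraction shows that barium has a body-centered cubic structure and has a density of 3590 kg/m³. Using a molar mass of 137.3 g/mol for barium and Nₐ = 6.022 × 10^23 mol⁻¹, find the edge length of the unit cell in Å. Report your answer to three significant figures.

5.03 Å

With Z = 2 atoms per BCC cell, a³ = Z·M/(N_A·ρ) = 2 × 137.3 / (6.022 × 10²³ × 3.590 g/cm³) = 1.270 × 10^-22 cm³.
a = (1.270 × 10^-22)^(1/3) = 5.027 × 10^-8 cm = 5.03 Å.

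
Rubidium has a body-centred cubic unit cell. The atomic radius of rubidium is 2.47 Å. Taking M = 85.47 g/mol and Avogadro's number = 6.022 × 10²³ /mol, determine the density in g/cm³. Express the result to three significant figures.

In a BCC lattice, atoms touch along the body diagonal, so √3·a = 4r, giving a = 5.704 Å = 5.704 × 10^-8 cm.
With Z = 2, ρ = Z·M/(N_A·a³) = 2 × 85.47 / (6.022 × 10²³ × 1.856 × 10^-22) = 1.529 g/cm³.

1.53 g/cm³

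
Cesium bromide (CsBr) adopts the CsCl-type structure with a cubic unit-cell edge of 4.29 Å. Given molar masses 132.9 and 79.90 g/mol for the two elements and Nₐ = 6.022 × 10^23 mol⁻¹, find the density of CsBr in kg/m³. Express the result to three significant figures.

The CsCl-type structure contains Z = 1 formula unit per cell; M(CsBr) = 132.9 + 79.90 = 212.8 g/mol.
a³ = (4.290 × 10^-8 cm)³ = 7.895 × 10^-23 cm³.
ρ = 1 × 212.8 / (6.022 × 10²³ × 7.895 × 10^-23) = 4.476 g/cm³ = 4480 kg/m³.

4480 kg/m³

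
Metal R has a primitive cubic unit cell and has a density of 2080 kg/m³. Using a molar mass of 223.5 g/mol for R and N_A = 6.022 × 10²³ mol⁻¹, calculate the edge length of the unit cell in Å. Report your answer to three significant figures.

With Z = 1 atom per simple cubic cell, a³ = Z·M/(N_A·ρ) = 1 × 223.5 / (6.022 × 10²³ × 2.080 g/cm³) = 1.784 × 10^-22 cm³.
a = (1.784 × 10^-22)^(1/3) = 5.630 × 10^-8 cm = 5.63 Å.

5.63 Å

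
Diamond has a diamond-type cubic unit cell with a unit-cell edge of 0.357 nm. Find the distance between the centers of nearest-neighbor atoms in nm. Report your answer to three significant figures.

0.155 nm

In a diamond cubic structure, nearest neighbors lie along the body diagonal with √3·a = 8r; the nearest-neighbor distance equals 2r = 0.4330·a.
d = 0.4330 × 0.357 = 0.155 nm.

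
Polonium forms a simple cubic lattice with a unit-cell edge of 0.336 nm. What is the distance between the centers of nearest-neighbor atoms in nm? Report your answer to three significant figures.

In a simple cubic structure, atoms touch along the cell edge, so a = 2r; the nearest-neighbor distance equals 2r = 1.000·a.
d = 1.000 × 0.336 = 0.336 nm.

0.336 nm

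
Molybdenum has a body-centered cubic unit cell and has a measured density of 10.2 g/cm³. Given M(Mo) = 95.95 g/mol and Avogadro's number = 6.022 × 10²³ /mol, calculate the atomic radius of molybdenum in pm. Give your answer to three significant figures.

136 pm

For a BCC cell (Z = 2), a³ = Z·M/(N_A·ρ) = 2 × 95.95 / (6.022 × 10²³ × 10.20) = 3.124 × 10^-23 cm³, so a = 3.150 × 10^-8 cm = 315.0 pm.
Atoms touch along the body diagonal, so √3·a = 4r, so r = 0.4330 × a = 136 pm.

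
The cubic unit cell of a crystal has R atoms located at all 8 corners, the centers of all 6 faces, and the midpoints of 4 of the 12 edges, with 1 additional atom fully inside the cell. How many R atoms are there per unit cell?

6

Corner atoms are shared by 8 cells (1/8 each), face atoms by 2 (1/2 each), edge atoms by 4 (1/4 each), interior atoms are unshared.
Net atoms = 8 × 1/8 + 6 × 1/2 + 4 × 1/4 + 1 = 1 + 3 + 1 + 1 = 6.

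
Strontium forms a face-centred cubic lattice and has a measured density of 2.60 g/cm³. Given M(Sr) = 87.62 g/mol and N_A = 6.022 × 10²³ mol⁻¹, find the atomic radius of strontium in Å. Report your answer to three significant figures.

2.15 Å

For an FCC cell (Z = 4), a³ = Z·M/(N_A·ρ) = 4 × 87.62 / (6.022 × 10²³ × 2.600) = 2.238 × 10^-22 cm³, so a = 6.072 × 10^-8 cm = 6.072 Å.
Atoms touch along the face diagonal, so √2·a = 4r, so r = 0.3536 × a = 2.15 Å.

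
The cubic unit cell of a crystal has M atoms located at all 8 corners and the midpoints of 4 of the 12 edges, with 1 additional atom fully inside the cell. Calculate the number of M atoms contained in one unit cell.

3

Corner atoms are shared by 8 cells (1/8 each), edge atoms by 4 (1/4 each), interior atoms are unshared.
Net atoms = 8 × 1/8 + 4 × 1/4 + 1 = 1 + 1 + 1 = 3.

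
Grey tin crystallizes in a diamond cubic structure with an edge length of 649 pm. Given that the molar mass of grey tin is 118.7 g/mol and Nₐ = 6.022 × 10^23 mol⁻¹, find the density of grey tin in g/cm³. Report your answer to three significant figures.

5.77 g/cm³

A diamond cubic unit cell contains Z = 8 atoms.
Cell volume: a³ = (649 pm)³ = (6.490 × 10^-8 cm)³ = 2.734 × 10^-22 cm³.
ρ = Z·M/(N_A·a³) = 8 × 118.7 / (6.022 × 10²³ × 2.734 × 10^-22) = 5.769 g/cm³.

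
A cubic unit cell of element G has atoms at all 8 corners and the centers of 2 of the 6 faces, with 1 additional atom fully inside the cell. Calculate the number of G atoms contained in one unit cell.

3

Corner atoms are shared by 8 cells (1/8 each), face atoms by 2 (1/2 each), interior atoms are unshared.
Net atoms = 8 × 1/8 + 2 × 1/2 + 1 = 1 + 1 + 1 = 3.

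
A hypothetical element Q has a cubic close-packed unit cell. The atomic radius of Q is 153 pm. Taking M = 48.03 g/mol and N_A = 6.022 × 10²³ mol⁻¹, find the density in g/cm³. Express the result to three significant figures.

In an FCC lattice, atoms touch along the face diagonal, so √2·a = 4r, giving a = 432.7 pm = 4.327 × 10^-8 cm.
With Z = 4, ρ = Z·M/(N_A·a³) = 4 × 48.03 / (6.022 × 10²³ × 8.104 × 10^-23) = 3.937 g/cm³.

3.94 g/cm³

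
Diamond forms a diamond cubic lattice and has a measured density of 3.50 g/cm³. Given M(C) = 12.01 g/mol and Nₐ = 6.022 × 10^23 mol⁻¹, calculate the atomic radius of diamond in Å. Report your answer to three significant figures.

0.773 Å

For a diamond cubic cell (Z = 8), a³ = Z·M/(N_A·ρ) = 8 × 12.01 / (6.022 × 10²³ × 3.500) = 4.559 × 10^-23 cm³, so a = 3.572 × 10^-8 cm = 3.572 Å.
Nearest neighbors lie along the body diagonal with √3·a = 8r, so r = 0.2165 × a = 0.773 Å.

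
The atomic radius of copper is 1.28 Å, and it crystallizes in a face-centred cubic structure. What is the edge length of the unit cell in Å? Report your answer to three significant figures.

In an FCC lattice, atoms touch along the face diagonal, so √2·a = 4r.
a = 4r/√2 = 4 × 1.28 / 1.4142 = 3.62 Å.

3.62 Å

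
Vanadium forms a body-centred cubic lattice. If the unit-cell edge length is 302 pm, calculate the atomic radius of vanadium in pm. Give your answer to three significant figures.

131 pm

In a BCC lattice, atoms touch along the body diagonal, so √3·a = 4r.
r = √3·a/4 = 1.7321 × 302 / 4 = 131 pm.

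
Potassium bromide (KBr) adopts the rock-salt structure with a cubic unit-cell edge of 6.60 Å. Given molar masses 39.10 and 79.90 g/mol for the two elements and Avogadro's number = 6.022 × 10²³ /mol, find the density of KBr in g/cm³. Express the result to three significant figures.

The rock-salt structure contains Z = 4 formula units per cell; M(KBr) = 39.10 + 79.90 = 119.0 g/mol.
a³ = (6.600 × 10^-8 cm)³ = 2.875 × 10^-22 cm³.
ρ = 4 × 119.0 / (6.022 × 10²³ × 2.875 × 10^-22) = 2.749 g/cm³.

2.75 g/cm³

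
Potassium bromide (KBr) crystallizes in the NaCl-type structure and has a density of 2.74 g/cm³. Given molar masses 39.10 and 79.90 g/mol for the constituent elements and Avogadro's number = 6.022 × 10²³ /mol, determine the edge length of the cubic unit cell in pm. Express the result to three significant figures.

M(KBr) = 119.0 g/mol; Z = 4 formula units per cell.
a³ = Z·M/(N_A·ρ) = 4 × 119.0 / (6.022 × 10²³ × 2.74) = 2.885 × 10^-22 cm³, so a = 6.608 × 10^-8 cm = 661 pm.

661 pm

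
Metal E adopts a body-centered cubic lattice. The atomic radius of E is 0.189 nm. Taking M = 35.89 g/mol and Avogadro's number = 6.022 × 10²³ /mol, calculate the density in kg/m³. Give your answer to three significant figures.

In a BCC lattice, atoms touch along the body diagonal, so √3·a = 4r, giving a = 0.4365 nm = 4.365 × 10^-8 cm.
With Z = 2, ρ = Z·M/(N_A·a³) = 2 × 35.89 / (6.022 × 10²³ × 8.315 × 10^-23) = 1.433 g/cm³ = 1430 kg/m³.

1430 kg/m³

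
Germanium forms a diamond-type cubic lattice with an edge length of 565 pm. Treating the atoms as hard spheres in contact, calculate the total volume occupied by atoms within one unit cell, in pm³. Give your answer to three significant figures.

6.13 × 10^7 pm³

In a diamond cubic lattice nearest neighbors lie along the body diagonal with √3·a = 8r, so r = 0.2165a = 122.3 pm.
V_atoms = Z × (4/3)πr³ = 8 × (4/3)π × (122.3)³ = 6.13 × 10^7 pm³.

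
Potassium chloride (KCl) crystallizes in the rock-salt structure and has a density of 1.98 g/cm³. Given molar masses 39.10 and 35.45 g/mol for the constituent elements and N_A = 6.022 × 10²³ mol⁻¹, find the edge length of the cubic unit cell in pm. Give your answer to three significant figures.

M(KCl) = 74.55 g/mol; Z = 4 formula units per cell.
a³ = Z·M/(N_A·ρ) = 4 × 74.55 / (6.022 × 10²³ × 1.98) = 2.501 × 10^-22 cm³, so a = 6.300 × 10^-8 cm = 630 pm.

630 pm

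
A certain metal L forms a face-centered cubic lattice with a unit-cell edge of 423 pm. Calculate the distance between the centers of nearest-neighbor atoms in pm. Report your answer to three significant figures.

In an FCC structure, atoms touch along the face diagonal, so √2·a = 4r; the nearest-neighbor distance equals 2r = 0.7071·a.
d = 0.7071 × 423 = 299 pm.

299 pm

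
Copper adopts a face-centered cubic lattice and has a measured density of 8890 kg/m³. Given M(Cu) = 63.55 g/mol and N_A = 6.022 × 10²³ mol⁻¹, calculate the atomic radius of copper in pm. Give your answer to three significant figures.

128 pm

For an FCC cell (Z = 4), a³ = Z·M/(N_A·ρ) = 4 × 63.55 / (6.022 × 10²³ × 8.890) = 4.748 × 10^-23 cm³, so a = 3.621 × 10^-8 cm = 362.1 pm.
Atoms touch along the face diagonal, so √2·a = 4r, so r = 0.3536 × a = 128 pm.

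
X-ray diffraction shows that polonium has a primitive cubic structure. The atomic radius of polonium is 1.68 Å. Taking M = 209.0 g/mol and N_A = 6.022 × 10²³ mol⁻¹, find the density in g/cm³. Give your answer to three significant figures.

In a simple cubic lattice, atoms touch along the cell edge, so a = 2r, giving a = 3.360 Å = 3.360 × 10^-8 cm.
With Z = 1, ρ = Z·M/(N_A·a³) = 1 × 209.0 / (6.022 × 10²³ × 3.793 × 10^-23) = 9.149 g/cm³.

9.15 g/cm³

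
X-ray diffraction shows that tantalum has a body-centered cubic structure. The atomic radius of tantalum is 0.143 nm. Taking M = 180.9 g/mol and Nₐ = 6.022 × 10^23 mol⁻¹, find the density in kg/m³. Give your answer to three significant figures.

16700 kg/m³

In a BCC lattice, atoms touch along the body diagonal, so √3·a = 4r, giving a = 0.3302 nm = 3.302 × 10^-8 cm.
With Z = 2, ρ = Z·M/(N_A·a³) = 2 × 180.9 / (6.022 × 10²³ × 3.602 × 10^-23) = 16.68 g/cm³ = 16700 kg/m³.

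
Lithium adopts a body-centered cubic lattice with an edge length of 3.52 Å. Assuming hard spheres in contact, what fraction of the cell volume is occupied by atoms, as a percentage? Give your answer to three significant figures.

68.0%

In a BCC lattice atoms touch along the body diagonal, so √3·a = 4r, so r = 0.4330a = 1.524 Å.
Packing fraction = Z·(4/3)πr³ / a³ = 2 × (4/3)π × (1.524)³ / (3.52)³ = 0.6802 = 68.0%.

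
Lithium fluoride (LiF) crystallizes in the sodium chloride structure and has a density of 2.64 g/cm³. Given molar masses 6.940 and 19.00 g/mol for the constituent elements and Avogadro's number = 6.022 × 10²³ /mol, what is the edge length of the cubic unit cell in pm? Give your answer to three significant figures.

403 pm

M(LiF) = 25.94 g/mol; Z = 4 formula units per cell.
a³ = Z·M/(N_A·ρ) = 4 × 25.94 / (6.022 × 10²³ × 2.64) = 6.527 × 10^-23 cm³, so a = 4.026 × 10^-8 cm = 403 pm.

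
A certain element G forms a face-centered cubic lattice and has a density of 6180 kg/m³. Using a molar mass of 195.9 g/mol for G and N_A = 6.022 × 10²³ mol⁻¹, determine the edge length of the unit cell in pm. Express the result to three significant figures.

With Z = 4 atoms per FCC cell, a³ = Z·M/(N_A·ρ) = 4 × 195.9 / (6.022 × 10²³ × 6.180 g/cm³) = 2.106 × 10^-22 cm³.
a = (2.106 × 10^-22)^(1/3) = 5.949 × 10^-8 cm = 595 pm.

595 pm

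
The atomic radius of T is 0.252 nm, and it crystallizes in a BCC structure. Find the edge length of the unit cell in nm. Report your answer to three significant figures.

In a BCC lattice, atoms touch along the body diagonal, so √3·a = 4r.
a = 4r/√3 = 4 × 0.252 / 1.7321 = 0.582 nm.

0.582 nm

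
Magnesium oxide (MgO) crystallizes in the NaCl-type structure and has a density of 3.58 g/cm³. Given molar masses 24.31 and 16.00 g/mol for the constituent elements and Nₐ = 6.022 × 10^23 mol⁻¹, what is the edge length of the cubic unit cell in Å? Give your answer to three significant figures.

4.21 Å

M(MgO) = 40.31 g/mol; Z = 4 formula units per cell.
a³ = Z·M/(N_A·ρ) = 4 × 40.31 / (6.022 × 10²³ × 3.58) = 7.479 × 10^-23 cm³, so a = 4.213 × 10^-8 cm = 4.21 Å.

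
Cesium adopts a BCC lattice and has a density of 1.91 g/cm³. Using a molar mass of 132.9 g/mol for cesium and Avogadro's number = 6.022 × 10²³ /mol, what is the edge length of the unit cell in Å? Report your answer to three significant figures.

6.14 Å

With Z = 2 atoms per BCC cell, a³ = Z·M/(N_A·ρ) = 2 × 132.9 / (6.022 × 10²³ × 1.910 g/cm³) = 2.311 × 10^-22 cm³.
a = (2.311 × 10^-22)^(1/3) = 6.137 × 10^-8 cm = 6.14 Å.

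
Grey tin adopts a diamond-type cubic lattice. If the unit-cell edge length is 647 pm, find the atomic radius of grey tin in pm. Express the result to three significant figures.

140 pm

In a diamond cubic lattice, nearest neighbors lie along the body diagonal with √3·a = 8r.
r = √3·a/8 = 1.7321 × 647 / 8 = 140 pm.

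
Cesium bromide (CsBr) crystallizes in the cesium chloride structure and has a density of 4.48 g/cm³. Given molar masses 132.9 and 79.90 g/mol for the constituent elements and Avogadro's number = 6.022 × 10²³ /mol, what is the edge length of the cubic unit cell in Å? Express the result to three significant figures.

4.29 Å

M(CsBr) = 212.8 g/mol; Z = 1 formula unit per cell.
a³ = Z·M/(N_A·ρ) = 1 × 212.8 / (6.022 × 10²³ × 4.48) = 7.888 × 10^-23 cm³, so a = 4.289 × 10^-8 cm = 4.29 Å.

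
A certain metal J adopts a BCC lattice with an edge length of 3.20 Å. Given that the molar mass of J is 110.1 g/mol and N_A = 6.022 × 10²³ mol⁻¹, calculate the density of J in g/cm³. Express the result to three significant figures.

A BCC unit cell contains Z = 2 atoms.
Cell volume: a³ = (3.20 Å)³ = (3.200 × 10^-8 cm)³ = 3.277 × 10^-23 cm³.
ρ = Z·M/(N_A·a³) = 2 × 110.1 / (6.022 × 10²³ × 3.277 × 10^-23) = 11.16 g/cm³.

11.2 g/cm³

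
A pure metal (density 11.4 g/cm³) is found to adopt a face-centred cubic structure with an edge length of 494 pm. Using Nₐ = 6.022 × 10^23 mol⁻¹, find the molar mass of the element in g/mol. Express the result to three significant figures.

207 g/mol

An FCC cell has Z = 4 atoms; a = 4.940 × 10^-8 cm.
M = ρ·N_A·a³/Z = 11.4 × 6.022 × 10²³ × 1.206 × 10^-22 / 4 = 207 g/mol.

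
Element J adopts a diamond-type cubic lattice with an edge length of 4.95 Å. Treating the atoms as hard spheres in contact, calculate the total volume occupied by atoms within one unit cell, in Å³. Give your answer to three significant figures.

41.2 Å³

In a diamond cubic lattice nearest neighbors lie along the body diagonal with √3·a = 8r, so r = 0.2165a = 1.072 Å.
V_atoms = Z × (4/3)πr³ = 8 × (4/3)π × (1.072)³ = 41.2 Å³.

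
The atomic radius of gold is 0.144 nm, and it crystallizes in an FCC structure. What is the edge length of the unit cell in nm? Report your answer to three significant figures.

0.407 nm

In an FCC lattice, atoms touch along the face diagonal, so √2·a = 4r.
a = 4r/√2 = 4 × 0.144 / 1.4142 = 0.407 nm.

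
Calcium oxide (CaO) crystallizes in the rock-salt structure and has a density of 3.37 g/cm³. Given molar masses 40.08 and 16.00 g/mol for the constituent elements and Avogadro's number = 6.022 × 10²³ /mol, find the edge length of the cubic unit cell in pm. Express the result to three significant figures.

480 pm

M(CaO) = 56.08 g/mol; Z = 4 formula units per cell.
a³ = Z·M/(N_A·ρ) = 4 × 56.08 / (6.022 × 10²³ × 3.37) = 1.105 × 10^-22 cm³, so a = 4.799 × 10^-8 cm = 480 pm.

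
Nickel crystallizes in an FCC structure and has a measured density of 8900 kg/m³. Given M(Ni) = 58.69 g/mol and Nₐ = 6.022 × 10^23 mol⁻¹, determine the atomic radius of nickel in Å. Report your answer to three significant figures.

1.25 Å

For an FCC cell (Z = 4), a³ = Z·M/(N_A·ρ) = 4 × 58.69 / (6.022 × 10²³ × 8.900) = 4.380 × 10^-23 cm³, so a = 3.525 × 10^-8 cm = 3.525 Å.
Atoms touch along the face diagonal, so √2·a = 4r, so r = 0.3536 × a = 1.25 Å.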